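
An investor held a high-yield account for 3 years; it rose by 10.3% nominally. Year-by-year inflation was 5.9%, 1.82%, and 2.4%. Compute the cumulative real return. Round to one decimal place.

-0.1%

Cumulative inflation factor: 1.059 × 1.0182 × 1.024 ≈ 1.10415.
Nominal growth factor: 1.10300. Real growth factor = 1.10300 / 1.10415 ≈ 0.99896.
Total real return ≈ -0.1044%.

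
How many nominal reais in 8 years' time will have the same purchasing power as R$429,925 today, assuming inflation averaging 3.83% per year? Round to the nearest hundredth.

Cumulative price-level factor: (1+3.83%)^8 ≈ 1.3507744338.
The nominal amount required is R$429,925 scaled up by that factor.

R$580,731.70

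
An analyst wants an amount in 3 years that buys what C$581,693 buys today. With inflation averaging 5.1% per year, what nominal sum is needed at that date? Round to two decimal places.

Cumulative price-level factor: (1+5.1%)^3 = 1.160935651.
The nominal amount required is C$581,693 scaled up by that factor.

C$675,308.14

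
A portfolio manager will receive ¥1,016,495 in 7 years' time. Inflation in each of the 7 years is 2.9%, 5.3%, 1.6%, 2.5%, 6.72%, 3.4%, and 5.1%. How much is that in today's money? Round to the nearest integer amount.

¥776,739

Price-level factor over 7 years: 1.029 × 1.053 × 1.016 × 1.025 × 1.0672 × 1.034 × 1.051 ≈ 1.3086707350.
Purchasing power today: ¥1,016,495 divided by that factor.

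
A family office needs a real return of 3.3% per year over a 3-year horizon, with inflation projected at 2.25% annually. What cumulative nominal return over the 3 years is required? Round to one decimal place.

Required annual nominal rate: (1+3.3%)(1+2.25%) − 1 = 5.62425%.
Cumulative over 3 years: (1 + 0.0562425)^3 − 1 ≈ 0.17840.

17.8%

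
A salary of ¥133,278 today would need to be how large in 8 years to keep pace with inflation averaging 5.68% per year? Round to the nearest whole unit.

¥207,349

Cumulative price-level factor: (1+5.68%)^8 ≈ 1.5557594113.
The nominal amount required is ¥133,278 scaled up by that factor.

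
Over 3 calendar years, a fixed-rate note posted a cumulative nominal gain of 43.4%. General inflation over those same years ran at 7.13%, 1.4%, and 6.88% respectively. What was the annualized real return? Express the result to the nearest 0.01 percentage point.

7.29%

Cumulative inflation factor: 1.0713 × 1.014 × 1.0688 ≈ 1.16104.
Nominal growth factor: 1.43400. Real growth factor = 1.43400 / 1.16104 ≈ 1.23510.
Annualized: 1.23510^(1/3) − 1 ≈ 0.07292.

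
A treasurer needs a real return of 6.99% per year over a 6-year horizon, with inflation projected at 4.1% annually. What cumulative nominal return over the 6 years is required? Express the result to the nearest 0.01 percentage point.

90.88%

Required annual nominal rate: (1+6.99%)(1+4.1%) − 1 = 11.37659%.
Cumulative over 6 years: (1 + 0.1137659)^6 − 1 ≈ 0.90881.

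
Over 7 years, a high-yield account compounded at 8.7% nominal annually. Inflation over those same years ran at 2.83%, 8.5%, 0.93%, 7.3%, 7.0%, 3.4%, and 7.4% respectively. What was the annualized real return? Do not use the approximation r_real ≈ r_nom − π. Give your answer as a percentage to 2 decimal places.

Cumulative inflation factor: 1.0283 × 1.085 × 1.0093 × 1.073 × 1.070 × 1.034 × 1.074 ≈ 1.43575.
Nominal growth factor: 1.79311. Real growth factor = 1.79311 / 1.43575 ≈ 1.24890.
Annualized: 1.24890^(1/7) − 1 ≈ 0.03226.

3.23%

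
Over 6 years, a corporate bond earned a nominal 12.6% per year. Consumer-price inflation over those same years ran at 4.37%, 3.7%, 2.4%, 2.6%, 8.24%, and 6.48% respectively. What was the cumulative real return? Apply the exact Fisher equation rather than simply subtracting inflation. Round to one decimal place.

Cumulative inflation factor: 1.0437 × 1.037 × 1.024 × 1.026 × 1.0824 × 1.0648 ≈ 1.31056.
Nominal growth factor: 2.03812. Real growth factor = 2.03812 / 1.31056 ≈ 1.55515.
Total real return ≈ 55.5152%.

55.5%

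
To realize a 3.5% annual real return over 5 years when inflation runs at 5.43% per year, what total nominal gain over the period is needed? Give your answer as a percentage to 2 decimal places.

54.71%

Required annual nominal rate: (1+3.5%)(1+5.43%) − 1 = 9.12005%.
Cumulative over 5 years: (1 + 0.0912005)^5 − 1 ≈ 0.54712.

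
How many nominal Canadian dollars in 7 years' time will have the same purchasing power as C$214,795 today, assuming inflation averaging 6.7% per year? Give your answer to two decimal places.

Cumulative price-level factor: (1+6.7%)^7 ≈ 1.5745299861.
The nominal amount required is C$214,795 scaled up by that factor.

C$338,201.17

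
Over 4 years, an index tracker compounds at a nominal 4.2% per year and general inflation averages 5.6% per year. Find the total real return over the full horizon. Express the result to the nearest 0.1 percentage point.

The annual real rate is (1+4.2%)/(1+5.6%) − 1 = -1.3258%.
Compounded over 4 years: (1 + -0.013258)^4 − 1 ≈ -0.05199.

-5.2%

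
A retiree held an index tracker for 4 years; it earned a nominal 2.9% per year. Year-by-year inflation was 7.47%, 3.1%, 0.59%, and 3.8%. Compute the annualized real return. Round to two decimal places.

-0.78%

Cumulative inflation factor: 1.0747 × 1.031 × 1.0059 × 1.038 ≈ 1.15691.
Nominal growth factor: 1.12114. Real growth factor = 1.12114 / 1.15691 ≈ 0.96909.
Annualized: 0.96909^(1/4) − 1 ≈ -0.00782.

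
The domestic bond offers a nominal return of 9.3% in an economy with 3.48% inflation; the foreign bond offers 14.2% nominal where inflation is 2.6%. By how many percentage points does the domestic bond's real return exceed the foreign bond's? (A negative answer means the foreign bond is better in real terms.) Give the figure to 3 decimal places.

-5.682

The domestic bond real return: 1.093/1.0348 − 1 = 5.6243%.
The foreign bond real return: 1.142/1.026 − 1 = 11.3060%.
Difference: 5.6243 − 11.3060 = -5.6817 pp.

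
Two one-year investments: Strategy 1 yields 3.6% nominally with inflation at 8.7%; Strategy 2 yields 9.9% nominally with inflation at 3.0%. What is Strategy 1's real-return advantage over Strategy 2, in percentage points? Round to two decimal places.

Strategy 1 real return: 1.036/1.087 − 1 = -4.692%.
Strategy 2 real return: 1.099/1.030 − 1 = 6.699%.
Difference: -4.692 − 6.699 = -11.391 pp.

-11.39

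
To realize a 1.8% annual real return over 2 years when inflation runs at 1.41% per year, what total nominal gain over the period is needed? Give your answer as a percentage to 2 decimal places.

Required annual nominal rate: (1+1.8%)(1+1.41%) − 1 = 3.23538%.
Cumulative over 2 years: (1 + 0.0323538)^2 − 1 ≈ 0.06575.

6.58%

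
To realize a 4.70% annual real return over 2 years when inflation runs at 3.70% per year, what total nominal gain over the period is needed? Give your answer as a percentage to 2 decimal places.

Required annual nominal rate: (1+4.70%)(1+3.70%) − 1 = 8.5739%.
Cumulative over 2 years: (1 + 0.085739)^2 − 1 ≈ 0.17883.

17.88%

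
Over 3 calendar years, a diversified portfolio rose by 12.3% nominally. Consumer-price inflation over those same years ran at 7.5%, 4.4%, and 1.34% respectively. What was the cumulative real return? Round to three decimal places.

-1.261%

Cumulative inflation factor: 1.075 × 1.044 × 1.0134 ≈ 1.13734.
Nominal growth factor: 1.12300. Real growth factor = 1.12300 / 1.13734 ≈ 0.98739.
Total real return ≈ -1.2607%.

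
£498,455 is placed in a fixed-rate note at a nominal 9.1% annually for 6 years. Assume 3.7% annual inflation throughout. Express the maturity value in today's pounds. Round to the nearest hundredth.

£675,930.31

Nominal value at maturity: £498,455 × (1 + 9.1%)^6 ≈ £840,571.11.
Price-level factor over 6 years: (1 + 3.7%)^6 ≈ 1.2435765910.
Dividing the nominal maturity value by the price-level factor gives the value in today's money.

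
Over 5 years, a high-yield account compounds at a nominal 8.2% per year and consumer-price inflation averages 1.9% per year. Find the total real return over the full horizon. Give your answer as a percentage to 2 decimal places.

The annual real rate is (1+8.2%)/(1+1.9%) − 1 = 6.1825%.
Compounded over 5 years: (1 + 0.061825)^5 − 1 ≈ 0.34979.

34.98%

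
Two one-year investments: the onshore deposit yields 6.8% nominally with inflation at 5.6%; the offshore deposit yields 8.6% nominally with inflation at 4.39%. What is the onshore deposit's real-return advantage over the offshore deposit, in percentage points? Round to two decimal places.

-2.90

The onshore deposit real return: 1.068/1.056 − 1 = 1.136%.
The offshore deposit real return: 1.086/1.0439 − 1 = 4.033%.
Difference: 1.136 − 4.033 = -2.897 pp.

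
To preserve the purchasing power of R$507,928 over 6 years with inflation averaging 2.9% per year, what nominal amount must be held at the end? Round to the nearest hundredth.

R$602,968.19

Cumulative price-level factor: (1+2.9%)^6 ≈ 1.1871135129.
Multiplying R$507,928 by the price-level factor gives the future nominal sum.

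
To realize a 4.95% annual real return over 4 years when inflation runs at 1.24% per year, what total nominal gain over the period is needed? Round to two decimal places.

Required annual nominal rate: (1+4.95%)(1+1.24%) − 1 = 6.25138%.
Cumulative over 4 years: (1 + 0.0625138)^4 − 1 ≈ 0.27450.

27.45%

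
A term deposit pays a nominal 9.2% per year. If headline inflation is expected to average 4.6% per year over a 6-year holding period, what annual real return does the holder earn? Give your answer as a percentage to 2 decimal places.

4.40%

With constant rates the annual real return is the same each year: (1+9.2%)/(1+4.6%) − 1 = 0.04398.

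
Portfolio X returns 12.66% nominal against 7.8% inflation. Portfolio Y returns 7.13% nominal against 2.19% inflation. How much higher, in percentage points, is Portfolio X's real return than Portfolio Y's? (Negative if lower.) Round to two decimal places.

-0.33

Portfolio X real return: 1.1266/1.078 − 1 = 4.508%.
Portfolio Y real return: 1.0713/1.0219 − 1 = 4.834%.
Difference: 4.508 − 4.834 = -0.326 pp.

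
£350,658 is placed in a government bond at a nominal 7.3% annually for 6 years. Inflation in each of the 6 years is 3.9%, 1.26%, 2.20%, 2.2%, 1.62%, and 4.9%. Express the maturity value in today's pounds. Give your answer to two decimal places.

£456,848.44

Nominal value at maturity: £350,658 × (1 + 7.3%)^6 ≈ £535,158.08.
Price-level factor over 6 years: 1.039 × 1.0126 × 1.0220 × 1.022 × 1.0162 × 1.049 ≈ 1.1714127345.
Dividing the nominal maturity value by the price-level factor gives the value in today's money.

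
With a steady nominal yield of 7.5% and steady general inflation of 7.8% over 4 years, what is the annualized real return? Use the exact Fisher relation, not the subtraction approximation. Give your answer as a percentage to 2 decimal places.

With constant rates the annual real return is the same each year: (1+7.5%)/(1+7.8%) − 1 = -0.00278.

-0.28%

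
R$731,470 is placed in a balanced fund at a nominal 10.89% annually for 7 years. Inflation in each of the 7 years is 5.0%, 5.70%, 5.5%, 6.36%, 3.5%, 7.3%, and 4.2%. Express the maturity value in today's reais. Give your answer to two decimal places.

Nominal value at maturity: R$731,470 × (1 + 10.89%)^7 ≈ R$1,508,145.36.
Price-level factor over 7 years: 1.050 × 1.0570 × 1.055 × 1.0636 × 1.035 × 1.073 × 1.042 ≈ 1.4411290258.
The maturity value deflated by that factor is the answer in today's purchasing power.

R$1,046,502.66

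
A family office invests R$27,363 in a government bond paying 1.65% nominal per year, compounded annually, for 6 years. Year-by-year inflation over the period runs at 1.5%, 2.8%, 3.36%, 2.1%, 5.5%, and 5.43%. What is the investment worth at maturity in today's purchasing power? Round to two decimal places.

R$24,646.43

Nominal value at maturity: R$27,363 × (1 + 1.65%)^6 ≈ R$30,186.17.
Price-level factor over 6 years: 1.015 × 1.028 × 1.0336 × 1.021 × 1.055 × 1.0543 ≈ 1.2247686626.
Dividing the nominal maturity value by the price-level factor gives the value in today's money.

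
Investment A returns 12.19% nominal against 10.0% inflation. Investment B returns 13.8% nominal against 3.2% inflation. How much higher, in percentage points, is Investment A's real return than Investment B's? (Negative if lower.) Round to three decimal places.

-8.280

Investment A real return: 1.1219/1.100 − 1 = 1.9909%.
Investment B real return: 1.138/1.032 − 1 = 10.2713%.
Difference: 1.9909 − 10.2713 = -8.2804 pp.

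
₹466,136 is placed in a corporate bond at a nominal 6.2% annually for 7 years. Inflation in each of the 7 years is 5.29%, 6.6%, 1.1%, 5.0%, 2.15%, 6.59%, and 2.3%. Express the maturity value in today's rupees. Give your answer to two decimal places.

Nominal value at maturity: ₹466,136 × (1 + 6.2%)^7 ≈ ₹710,205.88.
Price-level factor over 7 years: 1.0529 × 1.066 × 1.011 × 1.050 × 1.0215 × 1.0659 × 1.023 ≈ 1.3271354557.
The maturity value deflated by that factor is the answer in today's purchasing power.

₹535,141.97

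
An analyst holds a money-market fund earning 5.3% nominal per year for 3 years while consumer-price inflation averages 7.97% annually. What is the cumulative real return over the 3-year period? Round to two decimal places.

The annual real rate is (1+5.3%)/(1+7.97%) − 1 = -2.4729%.
Compounded over 3 years: (1 + -0.024729)^3 − 1 ≈ -0.07237.

-7.24%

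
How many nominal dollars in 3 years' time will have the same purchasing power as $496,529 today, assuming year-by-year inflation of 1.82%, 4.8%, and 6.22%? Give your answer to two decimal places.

$562,788.60

Cumulative price-level factor: 1.0182 × 1.048 × 1.0622 ≈ 1.1334455779.
The nominal amount required is $496,529 scaled up by that factor.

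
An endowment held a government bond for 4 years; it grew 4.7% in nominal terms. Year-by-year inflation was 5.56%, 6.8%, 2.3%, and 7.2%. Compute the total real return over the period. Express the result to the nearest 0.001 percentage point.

-15.315%

Cumulative inflation factor: 1.0556 × 1.068 × 1.023 × 1.072 ≈ 1.23635.
Nominal growth factor: 1.04700. Real growth factor = 1.04700 / 1.23635 ≈ 0.84685.
Total real return ≈ -15.3152%.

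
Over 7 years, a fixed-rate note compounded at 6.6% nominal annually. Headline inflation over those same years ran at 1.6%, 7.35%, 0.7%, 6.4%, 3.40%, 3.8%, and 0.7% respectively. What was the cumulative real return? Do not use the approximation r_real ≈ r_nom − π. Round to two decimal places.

23.85%

Cumulative inflation factor: 1.016 × 1.0735 × 1.007 × 1.064 × 1.0340 × 1.038 × 1.007 ≈ 1.26303.
Nominal growth factor: 1.56423. Real growth factor = 1.56423 / 1.26303 ≈ 1.23847.
Total real return ≈ 23.8472%.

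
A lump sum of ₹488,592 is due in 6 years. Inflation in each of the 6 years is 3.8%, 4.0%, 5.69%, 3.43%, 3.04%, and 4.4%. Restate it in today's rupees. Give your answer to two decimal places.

₹384,883.14

Price-level factor over 6 years: 1.038 × 1.040 × 1.0569 × 1.0343 × 1.0304 × 1.044 ≈ 1.2694554489.
Purchasing power today: ₹488,592 divided by that factor.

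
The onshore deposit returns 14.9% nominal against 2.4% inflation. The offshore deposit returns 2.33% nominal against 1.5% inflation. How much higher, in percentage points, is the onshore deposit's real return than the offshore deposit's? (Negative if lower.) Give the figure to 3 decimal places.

The onshore deposit real return: 1.149/1.024 − 1 = 12.2070%.
The offshore deposit real return: 1.0233/1.015 − 1 = 0.8177%.
Difference: 12.2070 − 0.8177 = 11.3893 pp.

11.389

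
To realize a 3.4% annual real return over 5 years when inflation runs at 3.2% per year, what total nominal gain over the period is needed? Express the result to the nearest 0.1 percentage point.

38.4%

Required annual nominal rate: (1+3.4%)(1+3.2%) − 1 = 6.7088%.
Cumulative over 5 years: (1 + 0.067088)^5 − 1 ≈ 0.38357.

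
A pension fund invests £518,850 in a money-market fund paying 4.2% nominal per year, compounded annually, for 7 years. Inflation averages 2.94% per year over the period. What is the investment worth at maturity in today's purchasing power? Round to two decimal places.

Nominal value at maturity: £518,850 × (1 + 4.2%)^7 ≈ £692,015.55.
Price-level factor over 7 years: (1 + 2.94%)^7 ≈ 1.2248676014.
The maturity value deflated by that factor is the answer in today's purchasing power.

£564,971.72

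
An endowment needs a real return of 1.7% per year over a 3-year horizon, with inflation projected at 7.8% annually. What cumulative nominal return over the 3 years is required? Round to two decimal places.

31.77%

Required annual nominal rate: (1+1.7%)(1+7.8%) − 1 = 9.6326%.
Cumulative over 3 years: (1 + 0.096326)^3 − 1 ≈ 0.31771.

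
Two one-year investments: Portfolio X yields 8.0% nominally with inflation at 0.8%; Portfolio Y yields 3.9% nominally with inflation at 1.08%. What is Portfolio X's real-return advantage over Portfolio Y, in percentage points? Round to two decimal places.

4.35

Portfolio X real return: 1.080/1.008 − 1 = 7.143%.
Portfolio Y real return: 1.039/1.0108 − 1 = 2.790%.
Difference: 7.143 − 2.790 = 4.353 pp.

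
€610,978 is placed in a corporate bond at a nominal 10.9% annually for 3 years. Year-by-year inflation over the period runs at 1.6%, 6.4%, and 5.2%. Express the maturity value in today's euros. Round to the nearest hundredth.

€732,772.45

Nominal value at maturity: €610,978 × (1 + 10.9%)^3 ≈ €833,336.13.
Price-level factor over 3 years: 1.016 × 1.064 × 1.052 = 1.137237248.
Dividing the nominal maturity value by the price-level factor gives the value in today's money.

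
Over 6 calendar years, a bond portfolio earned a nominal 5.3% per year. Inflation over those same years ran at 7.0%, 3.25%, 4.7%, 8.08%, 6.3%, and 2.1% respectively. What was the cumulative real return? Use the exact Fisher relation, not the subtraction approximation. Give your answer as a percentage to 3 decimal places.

0.472%

Cumulative inflation factor: 1.070 × 1.0325 × 1.047 × 1.0808 × 1.063 × 1.021 ≈ 1.35683.
Nominal growth factor: 1.36323. Real growth factor = 1.36323 / 1.35683 ≈ 1.00472.
Total real return ≈ 0.4721%.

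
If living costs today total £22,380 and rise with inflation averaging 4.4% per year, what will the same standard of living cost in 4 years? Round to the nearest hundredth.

Cumulative price-level factor: (1+4.4%)^4 ≈ 1.1879604841.
The nominal amount required is £22,380 scaled up by that factor.

£26,586.56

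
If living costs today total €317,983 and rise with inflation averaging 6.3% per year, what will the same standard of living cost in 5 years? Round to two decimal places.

Cumulative price-level factor: (1+6.3%)^5 ≈ 1.3572702272.
The nominal amount required is €317,983 scaled up by that factor.

€431,588.86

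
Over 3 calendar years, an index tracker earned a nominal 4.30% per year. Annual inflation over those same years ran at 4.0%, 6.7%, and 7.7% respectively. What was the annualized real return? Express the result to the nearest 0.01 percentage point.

-1.72%

Cumulative inflation factor: 1.040 × 1.067 × 1.077 ≈ 1.19513.
Nominal growth factor: 1.13463. Real growth factor = 1.13463 / 1.19513 ≈ 0.94938.
Annualized: 0.94938^(1/3) − 1 ≈ -0.01717.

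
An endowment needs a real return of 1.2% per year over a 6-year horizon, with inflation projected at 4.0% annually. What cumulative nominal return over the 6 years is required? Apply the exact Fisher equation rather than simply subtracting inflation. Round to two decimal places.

35.92%

Required annual nominal rate: (1+1.2%)(1+4.0%) − 1 = 5.248%.
Cumulative over 6 years: (1 + 0.05248)^6 − 1 ≈ 0.35920.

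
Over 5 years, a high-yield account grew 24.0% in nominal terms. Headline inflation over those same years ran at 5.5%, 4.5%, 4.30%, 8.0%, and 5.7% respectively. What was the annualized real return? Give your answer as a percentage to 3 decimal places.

-1.132%

Cumulative inflation factor: 1.055 × 1.045 × 1.0430 × 1.080 × 1.057 ≈ 1.31266.
Nominal growth factor: 1.24000. Real growth factor = 1.24000 / 1.31266 ≈ 0.94465.
Annualized: 0.94465^(1/5) − 1 ≈ -0.01132.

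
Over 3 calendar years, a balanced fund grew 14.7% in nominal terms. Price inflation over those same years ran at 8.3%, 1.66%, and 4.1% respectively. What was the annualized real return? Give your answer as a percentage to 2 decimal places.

0.03%

Cumulative inflation factor: 1.083 × 1.0166 × 1.041 ≈ 1.14612.
Nominal growth factor: 1.14700. Real growth factor = 1.14700 / 1.14612 ≈ 1.00077.
Annualized: 1.00077^(1/3) − 1 ≈ 0.00026.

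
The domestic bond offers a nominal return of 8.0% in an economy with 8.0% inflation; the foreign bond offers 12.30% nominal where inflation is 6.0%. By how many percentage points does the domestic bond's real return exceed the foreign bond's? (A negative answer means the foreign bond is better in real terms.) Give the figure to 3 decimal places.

The domestic bond real return: 1.080/1.080 − 1 = 0.0000%.
The foreign bond real return: 1.1230/1.060 − 1 = 5.9434%.
Difference: 0.0000 − 5.9434 = -5.9434 pp.

-5.943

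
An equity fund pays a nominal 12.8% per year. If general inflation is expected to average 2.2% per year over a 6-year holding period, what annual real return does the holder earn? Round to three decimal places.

With constant rates the annual real return is the same each year: (1+12.8%)/(1+2.2%) − 1 = 0.10372.

10.372%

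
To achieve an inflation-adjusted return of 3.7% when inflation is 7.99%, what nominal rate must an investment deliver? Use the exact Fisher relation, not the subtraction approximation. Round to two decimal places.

By the Fisher equation, 1 + r_nom = (1 + 3.7%)(1 + 7.99%) = 1.037 × 1.0799 = 1.1198563.
So r_nom = 11.98563%.

11.99%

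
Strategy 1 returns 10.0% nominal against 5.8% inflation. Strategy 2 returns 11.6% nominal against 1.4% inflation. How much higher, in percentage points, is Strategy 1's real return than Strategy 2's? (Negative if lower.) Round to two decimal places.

Strategy 1 real return: 1.100/1.058 − 1 = 3.970%.
Strategy 2 real return: 1.116/1.014 − 1 = 10.059%.
Difference: 3.970 − 10.059 = -6.089 pp.

-6.09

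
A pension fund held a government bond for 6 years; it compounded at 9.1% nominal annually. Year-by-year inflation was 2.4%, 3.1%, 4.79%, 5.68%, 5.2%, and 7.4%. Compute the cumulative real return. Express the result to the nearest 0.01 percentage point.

27.66%

Cumulative inflation factor: 1.024 × 1.031 × 1.0479 × 1.0568 × 1.052 × 1.074 ≈ 1.32096.
Nominal growth factor: 1.68635. Real growth factor = 1.68635 / 1.32096 ≈ 1.27661.
Total real return ≈ 27.6607%.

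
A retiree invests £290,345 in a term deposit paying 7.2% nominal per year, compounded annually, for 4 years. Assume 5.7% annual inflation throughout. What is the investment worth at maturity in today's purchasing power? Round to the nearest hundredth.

£307,180.43

Nominal value at maturity: £290,345 × (1 + 7.2%)^4 ≈ £383,436.54.
Price-level factor over 4 years: (1 + 5.7%)^4 ≈ 1.2482453280.
The maturity value deflated by that factor is the answer in today's purchasing power.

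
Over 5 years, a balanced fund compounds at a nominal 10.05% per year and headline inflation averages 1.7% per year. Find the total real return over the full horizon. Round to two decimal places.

48.37%

The annual real rate is (1+10.05%)/(1+1.7%) − 1 = 8.2104%.
Compounded over 5 years: (1 + 0.082104)^5 − 1 ≈ 0.48370.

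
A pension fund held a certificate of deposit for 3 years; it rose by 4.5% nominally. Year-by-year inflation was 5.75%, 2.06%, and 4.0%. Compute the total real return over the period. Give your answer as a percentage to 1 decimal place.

Cumulative inflation factor: 1.0575 × 1.0206 × 1.040 ≈ 1.12246.
Nominal growth factor: 1.04500. Real growth factor = 1.04500 / 1.12246 ≈ 0.93099.
Total real return ≈ -6.9006%.

-6.9%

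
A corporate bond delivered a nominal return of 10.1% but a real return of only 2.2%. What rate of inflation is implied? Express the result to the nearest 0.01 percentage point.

7.73%

From (1+r_nom) = (1+r_real)(1+π), we get 1+π = (1 + 10.1%)/(1 + 2.2%) = 1.101/1.022 ≈ 1.07730.
So π ≈ 7.7299%.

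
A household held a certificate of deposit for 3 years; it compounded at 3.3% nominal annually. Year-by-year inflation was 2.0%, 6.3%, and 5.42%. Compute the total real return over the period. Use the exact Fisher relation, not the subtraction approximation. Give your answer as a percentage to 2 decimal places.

Cumulative inflation factor: 1.020 × 1.063 × 1.0542 ≈ 1.14303.
Nominal growth factor: 1.10230. Real growth factor = 1.10230 / 1.14303 ≈ 0.96437.
Total real return ≈ -3.5628%.

-3.56%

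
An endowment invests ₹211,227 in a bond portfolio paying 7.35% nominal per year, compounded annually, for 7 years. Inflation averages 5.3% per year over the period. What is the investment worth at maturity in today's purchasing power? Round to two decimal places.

Nominal value at maturity: ₹211,227 × (1 + 7.35%)^7 ≈ ₹347,027.40.
Price-level factor over 7 years: (1 + 5.3%)^7 ≈ 1.4354848003.
The maturity value deflated by that factor is the answer in today's purchasing power.

₹241,749.27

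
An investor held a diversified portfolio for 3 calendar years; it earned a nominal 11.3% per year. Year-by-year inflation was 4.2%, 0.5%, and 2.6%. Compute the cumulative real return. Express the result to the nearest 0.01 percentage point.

Cumulative inflation factor: 1.042 × 1.005 × 1.026 ≈ 1.07444.
Nominal growth factor: 1.37875. Real growth factor = 1.37875 / 1.07444 ≈ 1.28323.
Total real return ≈ 28.3230%.

28.32%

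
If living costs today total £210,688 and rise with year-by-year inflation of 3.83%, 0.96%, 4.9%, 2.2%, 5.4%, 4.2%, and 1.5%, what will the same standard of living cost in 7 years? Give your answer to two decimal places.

Cumulative price-level factor: 1.0383 × 1.0096 × 1.049 × 1.022 × 1.054 × 1.042 × 1.015 ≈ 1.2527746361.
Multiplying £210,688 by the price-level factor gives the future nominal sum.

£263,944.58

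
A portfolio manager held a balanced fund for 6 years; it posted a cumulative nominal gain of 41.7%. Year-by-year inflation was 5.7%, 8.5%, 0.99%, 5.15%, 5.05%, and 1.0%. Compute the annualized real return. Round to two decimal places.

Cumulative inflation factor: 1.057 × 1.085 × 1.0099 × 1.0515 × 1.0505 × 1.010 ≈ 1.29214.
Nominal growth factor: 1.41700. Real growth factor = 1.41700 / 1.29214 ≈ 1.09663.
Annualized: 1.09663^(1/6) − 1 ≈ 0.01549.

1.55%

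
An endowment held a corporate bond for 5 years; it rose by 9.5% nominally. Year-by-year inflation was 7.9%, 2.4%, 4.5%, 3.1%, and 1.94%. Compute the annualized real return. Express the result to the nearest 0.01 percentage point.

-2.03%

Cumulative inflation factor: 1.079 × 1.024 × 1.045 × 1.031 × 1.0194 ≈ 1.21350.
Nominal growth factor: 1.09500. Real growth factor = 1.09500 / 1.21350 ≈ 0.90235.
Annualized: 0.90235^(1/5) − 1 ≈ -0.02034.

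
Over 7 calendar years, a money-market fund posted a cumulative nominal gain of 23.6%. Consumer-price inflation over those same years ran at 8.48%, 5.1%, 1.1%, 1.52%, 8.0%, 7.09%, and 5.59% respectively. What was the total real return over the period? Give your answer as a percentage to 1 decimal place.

Cumulative inflation factor: 1.0848 × 1.051 × 1.011 × 1.0152 × 1.080 × 1.0709 × 1.0559 ≈ 1.42906.
Nominal growth factor: 1.23600. Real growth factor = 1.23600 / 1.42906 ≈ 0.86490.
Total real return ≈ -13.5096%.

-13.5%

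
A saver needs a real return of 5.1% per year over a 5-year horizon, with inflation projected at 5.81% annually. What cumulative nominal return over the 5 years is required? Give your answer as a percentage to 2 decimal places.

70.08%

Required annual nominal rate: (1+5.1%)(1+5.81%) − 1 = 11.20631%.
Cumulative over 5 years: (1 + 0.1120631)^5 − 1 ≈ 0.70078.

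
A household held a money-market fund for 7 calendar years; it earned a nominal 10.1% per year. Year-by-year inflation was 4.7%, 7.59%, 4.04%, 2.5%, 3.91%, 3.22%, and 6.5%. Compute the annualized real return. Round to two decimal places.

5.23%

Cumulative inflation factor: 1.047 × 1.0759 × 1.0404 × 1.025 × 1.0391 × 1.0322 × 1.065 ≈ 1.37219.
Nominal growth factor: 1.96115. Real growth factor = 1.96115 / 1.37219 ≈ 1.42922.
Annualized: 1.42922^(1/7) − 1 ≈ 0.05234.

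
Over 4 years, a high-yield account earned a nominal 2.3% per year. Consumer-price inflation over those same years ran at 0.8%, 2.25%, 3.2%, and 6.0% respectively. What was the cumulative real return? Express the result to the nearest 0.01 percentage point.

-2.86%

Cumulative inflation factor: 1.008 × 1.0225 × 1.032 × 1.060 ≈ 1.12748.
Nominal growth factor: 1.09522. Real growth factor = 1.09522 / 1.12748 ≈ 0.97139.
Total real return ≈ -2.8611%.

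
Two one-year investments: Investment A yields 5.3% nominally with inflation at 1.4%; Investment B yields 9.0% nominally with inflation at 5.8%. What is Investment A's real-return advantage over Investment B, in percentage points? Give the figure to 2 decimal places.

0.82

Investment A real return: 1.053/1.014 − 1 = 3.846%.
Investment B real return: 1.090/1.058 − 1 = 3.025%.
Difference: 3.846 − 3.025 = 0.821 pp.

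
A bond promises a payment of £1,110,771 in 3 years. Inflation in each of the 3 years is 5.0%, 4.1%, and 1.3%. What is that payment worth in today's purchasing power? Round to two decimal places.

Price-level factor over 3 years: 1.050 × 1.041 × 1.013 = 1.10725965.
Purchasing power today: £1,110,771 divided by that factor.

£1,003,171.21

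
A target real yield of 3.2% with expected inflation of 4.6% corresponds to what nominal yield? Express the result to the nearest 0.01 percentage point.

7.95%

By the Fisher equation, 1 + r_nom = (1 + 3.2%)(1 + 4.6%) = 1.032 × 1.046 = 1.079472.
So r_nom = 7.9472%.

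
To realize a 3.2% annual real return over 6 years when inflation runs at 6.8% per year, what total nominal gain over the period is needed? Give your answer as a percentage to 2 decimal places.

79.27%

Required annual nominal rate: (1+3.2%)(1+6.8%) − 1 = 10.2176%.
Cumulative over 6 years: (1 + 0.102176)^6 − 1 ≈ 0.79269.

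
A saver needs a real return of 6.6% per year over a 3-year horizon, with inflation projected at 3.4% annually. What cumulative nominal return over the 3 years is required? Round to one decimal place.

33.9%

Required annual nominal rate: (1+6.6%)(1+3.4%) − 1 = 10.2244%.
Cumulative over 3 years: (1 + 0.102244)^3 − 1 ≈ 0.33916.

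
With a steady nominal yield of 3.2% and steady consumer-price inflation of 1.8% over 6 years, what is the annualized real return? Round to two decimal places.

With constant rates the annual real return is the same each year: (1+3.2%)/(1+1.8%) − 1 = 0.01375.

1.38%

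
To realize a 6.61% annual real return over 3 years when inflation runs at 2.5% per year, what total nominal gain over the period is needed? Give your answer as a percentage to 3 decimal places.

Required annual nominal rate: (1+6.61%)(1+2.5%) − 1 = 9.27525%.
Cumulative over 3 years: (1 + 0.0927525)^3 − 1 ≈ 0.30486.

30.486%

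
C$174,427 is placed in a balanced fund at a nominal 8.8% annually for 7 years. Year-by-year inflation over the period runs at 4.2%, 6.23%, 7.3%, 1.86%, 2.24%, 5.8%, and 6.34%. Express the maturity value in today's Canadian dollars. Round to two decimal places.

Nominal value at maturity: C$174,427 × (1 + 8.8%)^7 ≈ C$314,786.41.
Price-level factor over 7 years: 1.042 × 1.0623 × 1.073 × 1.0186 × 1.0224 × 1.058 × 1.0634 ≈ 1.3916225540.
Dividing the nominal maturity value by the price-level factor gives the value in today's money.

C$226,201.00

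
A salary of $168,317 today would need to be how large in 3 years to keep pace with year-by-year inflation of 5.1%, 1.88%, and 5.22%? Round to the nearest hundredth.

$189,634.75

Cumulative price-level factor: 1.051 × 1.0188 × 1.0522 ≈ 1.1266524094.
Multiplying $168,317 by the price-level factor gives the future nominal sum.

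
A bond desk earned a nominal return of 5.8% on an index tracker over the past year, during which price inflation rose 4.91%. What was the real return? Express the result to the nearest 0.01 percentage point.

0.85%

Real return via the Fisher equation: (1 + 5.8%)/(1 + 4.91%) − 1 = 1.058/1.0491 − 1 ≈ 0.00848.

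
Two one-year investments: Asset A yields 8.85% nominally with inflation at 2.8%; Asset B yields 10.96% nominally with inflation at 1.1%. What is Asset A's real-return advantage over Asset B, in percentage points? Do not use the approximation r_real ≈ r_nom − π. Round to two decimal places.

Asset A real return: 1.0885/1.028 − 1 = 5.885%.
Asset B real return: 1.1096/1.011 − 1 = 9.753%.
Difference: 5.885 − 9.753 = -3.868 pp.

-3.87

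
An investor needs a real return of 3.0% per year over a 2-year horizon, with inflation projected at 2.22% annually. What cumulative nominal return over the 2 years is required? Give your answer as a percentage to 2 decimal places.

10.85%

Required annual nominal rate: (1+3.0%)(1+2.22%) − 1 = 5.2866%.
Cumulative over 2 years: (1 + 0.052866)^2 − 1 ≈ 0.10853.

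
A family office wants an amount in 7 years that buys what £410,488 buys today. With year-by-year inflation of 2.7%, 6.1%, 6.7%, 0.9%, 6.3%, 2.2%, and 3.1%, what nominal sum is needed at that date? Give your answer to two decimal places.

Cumulative price-level factor: 1.027 × 1.061 × 1.067 × 1.009 × 1.063 × 1.022 × 1.031 ≈ 1.3139663363.
Multiplying £410,488 by the price-level factor gives the future nominal sum.

£539,367.41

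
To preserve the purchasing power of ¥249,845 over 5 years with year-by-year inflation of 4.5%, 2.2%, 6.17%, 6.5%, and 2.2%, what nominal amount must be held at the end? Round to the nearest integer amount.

¥308,347

Cumulative price-level factor: 1.045 × 1.022 × 1.0617 × 1.065 × 1.022 ≈ 1.2341544320.
Multiplying ¥249,845 by the price-level factor gives the future nominal sum.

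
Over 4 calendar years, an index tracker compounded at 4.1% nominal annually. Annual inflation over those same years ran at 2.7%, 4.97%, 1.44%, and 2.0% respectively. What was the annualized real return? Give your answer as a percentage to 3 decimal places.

1.295%

Cumulative inflation factor: 1.027 × 1.0497 × 1.0144 × 1.020 ≈ 1.11544.
Nominal growth factor: 1.17436. Real growth factor = 1.17436 / 1.11544 ≈ 1.05283.
Annualized: 1.05283^(1/4) − 1 ≈ 0.01295.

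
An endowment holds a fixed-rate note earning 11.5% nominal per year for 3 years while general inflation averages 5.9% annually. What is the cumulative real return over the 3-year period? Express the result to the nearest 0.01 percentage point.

The annual real rate is (1+11.5%)/(1+5.9%) − 1 = 5.2880%.
Compounded over 3 years: (1 + 0.052880)^3 − 1 ≈ 0.16718.

16.72%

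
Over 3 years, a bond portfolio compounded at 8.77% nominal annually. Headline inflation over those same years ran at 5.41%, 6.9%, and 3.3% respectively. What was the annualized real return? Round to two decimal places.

Cumulative inflation factor: 1.0541 × 1.069 × 1.033 ≈ 1.16402.
Nominal growth factor: 1.28685. Real growth factor = 1.28685 / 1.16402 ≈ 1.10552.
Annualized: 1.10552^(1/3) − 1 ≈ 0.03400.

3.40%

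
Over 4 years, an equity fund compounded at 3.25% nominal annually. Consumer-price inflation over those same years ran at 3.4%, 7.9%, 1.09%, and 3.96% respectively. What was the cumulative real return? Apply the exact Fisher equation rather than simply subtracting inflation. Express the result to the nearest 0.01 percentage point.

-3.07%

Cumulative inflation factor: 1.034 × 1.079 × 1.0109 × 1.0396 ≈ 1.17251.
Nominal growth factor: 1.13648. Real growth factor = 1.13648 / 1.17251 ≈ 0.96927.
Total real return ≈ -3.0732%.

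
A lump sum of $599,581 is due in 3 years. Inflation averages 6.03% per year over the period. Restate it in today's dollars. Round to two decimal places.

Price-level factor over 3 years: (1 + 6.03%)^3 ≈ 1.1920275262.
Purchasing power today: $599,581 divided by that factor.

$502,992.58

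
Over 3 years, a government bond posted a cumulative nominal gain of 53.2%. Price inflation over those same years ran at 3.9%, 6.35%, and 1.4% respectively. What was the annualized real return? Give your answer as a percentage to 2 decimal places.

10.99%

Cumulative inflation factor: 1.039 × 1.0635 × 1.014 ≈ 1.12045.
Nominal growth factor: 1.53200. Real growth factor = 1.53200 / 1.12045 ≈ 1.36731.
Annualized: 1.36731^(1/3) − 1 ≈ 0.10991.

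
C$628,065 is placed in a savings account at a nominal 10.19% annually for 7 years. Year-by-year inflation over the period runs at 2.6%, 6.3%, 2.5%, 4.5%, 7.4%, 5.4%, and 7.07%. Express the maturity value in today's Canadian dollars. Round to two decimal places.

C$874,916.08

Nominal value at maturity: C$628,065 × (1 + 10.19%)^7 ≈ C$1,238,796.23.
Price-level factor over 7 years: 1.026 × 1.063 × 1.025 × 1.045 × 1.074 × 1.054 × 1.0707 ≈ 1.4159029156.
Dividing the nominal maturity value by the price-level factor gives the value in today's money.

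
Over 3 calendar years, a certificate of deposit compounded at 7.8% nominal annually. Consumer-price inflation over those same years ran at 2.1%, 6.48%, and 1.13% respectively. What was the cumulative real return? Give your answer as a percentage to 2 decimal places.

Cumulative inflation factor: 1.021 × 1.0648 × 1.0113 ≈ 1.09945.
Nominal growth factor: 1.25273. Real growth factor = 1.25273 / 1.09945 ≈ 1.13942.
Total real return ≈ 13.9416%.

13.94%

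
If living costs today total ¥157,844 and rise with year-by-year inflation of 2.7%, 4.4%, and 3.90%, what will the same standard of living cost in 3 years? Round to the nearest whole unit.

Cumulative price-level factor: 1.027 × 1.044 × 1.0390 = 1.114003332.
The nominal amount required is ¥157,844 scaled up by that factor.

¥175,839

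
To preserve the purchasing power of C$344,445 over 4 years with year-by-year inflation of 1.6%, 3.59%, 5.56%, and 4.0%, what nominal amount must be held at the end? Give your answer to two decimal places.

C$397,982.66

Cumulative price-level factor: 1.016 × 1.0359 × 1.0556 × 1.040 ≈ 1.1554316557.
Multiplying C$344,445 by the price-level factor gives the future nominal sum.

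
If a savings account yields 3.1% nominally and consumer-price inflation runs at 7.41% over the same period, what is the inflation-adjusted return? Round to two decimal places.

-4.01%

Real return via the Fisher equation: (1 + 3.1%)/(1 + 7.41%) − 1 = 1.031/1.0741 − 1 ≈ -0.04013.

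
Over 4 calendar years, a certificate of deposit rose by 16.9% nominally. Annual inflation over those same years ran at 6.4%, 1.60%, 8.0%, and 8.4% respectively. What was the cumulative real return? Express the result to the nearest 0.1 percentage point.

-7.6%

Cumulative inflation factor: 1.064 × 1.0160 × 1.080 × 1.084 ≈ 1.26558.
Nominal growth factor: 1.16900. Real growth factor = 1.16900 / 1.26558 ≈ 0.92369.
Total real return ≈ -7.6310%.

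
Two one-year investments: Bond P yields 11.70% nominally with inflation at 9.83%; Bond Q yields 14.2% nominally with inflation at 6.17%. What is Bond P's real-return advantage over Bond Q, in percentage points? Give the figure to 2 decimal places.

-5.86

Bond P real return: 1.1170/1.0983 − 1 = 1.703%.
Bond Q real return: 1.142/1.0617 − 1 = 7.563%.
Difference: 1.703 − 7.563 = -5.860 pp.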